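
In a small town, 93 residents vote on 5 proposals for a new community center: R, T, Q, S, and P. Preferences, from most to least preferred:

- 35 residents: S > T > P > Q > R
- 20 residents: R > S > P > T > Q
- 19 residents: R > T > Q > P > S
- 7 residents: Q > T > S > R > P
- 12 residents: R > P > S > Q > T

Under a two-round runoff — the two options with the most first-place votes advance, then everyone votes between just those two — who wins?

Round 1 first-place votes: R 51, T 0, Q 7, S 35, P 0.
R and S advance.
Runoff: R is preferred to S by 51 voters; S by 42.
R wins the runoff.

R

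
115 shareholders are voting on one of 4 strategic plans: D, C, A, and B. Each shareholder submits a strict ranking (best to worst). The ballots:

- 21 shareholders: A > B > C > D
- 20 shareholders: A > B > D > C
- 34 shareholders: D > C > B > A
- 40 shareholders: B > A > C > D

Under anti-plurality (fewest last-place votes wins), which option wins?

Last-place votes: D 61, C 20, A 34, B 0.
B is ranked last by the fewest voters, so B wins.

B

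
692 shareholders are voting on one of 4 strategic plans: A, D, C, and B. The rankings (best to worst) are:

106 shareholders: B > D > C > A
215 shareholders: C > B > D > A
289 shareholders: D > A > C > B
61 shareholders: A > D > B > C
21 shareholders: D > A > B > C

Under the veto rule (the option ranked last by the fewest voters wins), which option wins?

D

Last-place votes: A 321, D 0, C 82, B 289.
D is ranked last by the fewest voters, so D wins.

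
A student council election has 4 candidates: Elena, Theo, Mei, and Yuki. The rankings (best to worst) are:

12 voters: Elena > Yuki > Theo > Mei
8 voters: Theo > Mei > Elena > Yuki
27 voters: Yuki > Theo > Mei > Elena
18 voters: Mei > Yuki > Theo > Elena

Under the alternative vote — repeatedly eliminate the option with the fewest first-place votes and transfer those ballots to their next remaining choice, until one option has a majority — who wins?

Yuki

Round 1: Elena 12, Theo 8, Mei 18, Yuki 27. Eliminate Theo.
Round 2: Elena 12, Mei 26, Yuki 27. Eliminate Elena.
Round 3: Mei 26, Yuki 39. Yuki has a majority.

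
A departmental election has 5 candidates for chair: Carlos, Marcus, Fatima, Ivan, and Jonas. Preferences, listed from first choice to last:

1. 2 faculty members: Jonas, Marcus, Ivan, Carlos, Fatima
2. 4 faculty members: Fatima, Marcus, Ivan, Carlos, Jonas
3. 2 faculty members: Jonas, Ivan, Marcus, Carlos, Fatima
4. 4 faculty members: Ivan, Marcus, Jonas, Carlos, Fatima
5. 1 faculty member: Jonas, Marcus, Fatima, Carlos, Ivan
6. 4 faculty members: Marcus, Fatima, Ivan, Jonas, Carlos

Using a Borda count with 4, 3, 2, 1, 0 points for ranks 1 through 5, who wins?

Carlos: 2·1 + 4·1 + 2·1 + 4·1 + 1·1 + 4·0 = 13
Marcus: 2·3 + 4·3 + 2·2 + 4·3 + 1·3 + 4·4 = 53
Fatima: 2·0 + 4·4 + 2·0 + 4·0 + 1·2 + 4·3 = 30
Ivan: 2·2 + 4·2 + 2·3 + 4·4 + 1·0 + 4·2 = 42
Jonas: 2·4 + 4·0 + 2·4 + 4·2 + 1·4 + 4·1 = 32
Marcus has the highest Borda score (53).

Marcus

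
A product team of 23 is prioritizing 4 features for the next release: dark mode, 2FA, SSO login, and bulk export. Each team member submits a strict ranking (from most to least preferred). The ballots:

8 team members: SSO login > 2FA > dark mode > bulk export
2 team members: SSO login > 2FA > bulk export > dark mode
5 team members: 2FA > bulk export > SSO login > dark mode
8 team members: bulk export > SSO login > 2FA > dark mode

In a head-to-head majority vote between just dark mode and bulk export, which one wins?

bulk export

Voters preferring dark mode to bulk export: 8; preferring bulk export to dark mode: 15.
bulk export wins the head-to-head.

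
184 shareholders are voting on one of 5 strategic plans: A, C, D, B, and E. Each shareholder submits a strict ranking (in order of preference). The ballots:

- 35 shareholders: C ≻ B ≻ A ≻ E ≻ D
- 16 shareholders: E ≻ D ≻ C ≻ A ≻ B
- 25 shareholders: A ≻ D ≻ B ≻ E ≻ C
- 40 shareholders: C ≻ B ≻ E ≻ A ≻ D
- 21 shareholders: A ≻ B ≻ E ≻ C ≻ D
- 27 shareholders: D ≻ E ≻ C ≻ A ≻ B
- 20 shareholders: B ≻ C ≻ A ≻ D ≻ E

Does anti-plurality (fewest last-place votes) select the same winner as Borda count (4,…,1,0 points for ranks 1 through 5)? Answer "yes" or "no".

no

Anti-plurality — last-place votes: A 0, C 25, D 96, B 43, E 20. Winner: A.
Borda — scores: A 377, C 467, D 251, B 418, E 327. Winner: C.
The two methods disagree.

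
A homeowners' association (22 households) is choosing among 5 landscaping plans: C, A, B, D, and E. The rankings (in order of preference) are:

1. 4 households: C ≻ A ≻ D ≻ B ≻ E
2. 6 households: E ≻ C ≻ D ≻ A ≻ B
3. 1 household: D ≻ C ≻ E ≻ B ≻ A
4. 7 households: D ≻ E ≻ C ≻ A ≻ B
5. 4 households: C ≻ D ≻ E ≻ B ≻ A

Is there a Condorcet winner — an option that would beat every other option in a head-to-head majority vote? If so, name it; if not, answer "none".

Checking pairwise contests:
E beats C 13–9.
C beats A 22–0.
C beats B 22–0.
C beats D 14–8.
D beats E 16–6.
Every option loses at least one head-to-head, so there is no Condorcet winner.

none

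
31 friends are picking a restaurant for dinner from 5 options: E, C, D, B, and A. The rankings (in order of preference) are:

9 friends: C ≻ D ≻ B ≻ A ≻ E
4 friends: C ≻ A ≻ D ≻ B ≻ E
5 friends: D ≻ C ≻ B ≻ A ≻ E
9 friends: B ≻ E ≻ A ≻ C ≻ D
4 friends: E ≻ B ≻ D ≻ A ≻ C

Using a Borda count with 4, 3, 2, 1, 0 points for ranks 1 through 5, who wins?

E: 9·0 + 4·0 + 5·0 + 9·3 + 4·4 = 43
C: 9·4 + 4·4 + 5·3 + 9·1 + 4·0 = 76
D: 9·3 + 4·2 + 5·4 + 9·0 + 4·2 = 63
B: 9·2 + 4·1 + 5·2 + 9·4 + 4·3 = 80
A: 9·1 + 4·3 + 5·1 + 9·2 + 4·1 = 48
B has the highest Borda score (80).

B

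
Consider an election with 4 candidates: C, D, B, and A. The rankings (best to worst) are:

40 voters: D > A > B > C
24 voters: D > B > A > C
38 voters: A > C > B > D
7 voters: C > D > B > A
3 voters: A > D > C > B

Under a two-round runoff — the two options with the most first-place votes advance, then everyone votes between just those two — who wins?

D

Round 1 first-place votes: C 7, D 64, B 0, A 41.
D and A advance.
Runoff: D is preferred to A by 71 voters; A by 41.
D wins the runoff.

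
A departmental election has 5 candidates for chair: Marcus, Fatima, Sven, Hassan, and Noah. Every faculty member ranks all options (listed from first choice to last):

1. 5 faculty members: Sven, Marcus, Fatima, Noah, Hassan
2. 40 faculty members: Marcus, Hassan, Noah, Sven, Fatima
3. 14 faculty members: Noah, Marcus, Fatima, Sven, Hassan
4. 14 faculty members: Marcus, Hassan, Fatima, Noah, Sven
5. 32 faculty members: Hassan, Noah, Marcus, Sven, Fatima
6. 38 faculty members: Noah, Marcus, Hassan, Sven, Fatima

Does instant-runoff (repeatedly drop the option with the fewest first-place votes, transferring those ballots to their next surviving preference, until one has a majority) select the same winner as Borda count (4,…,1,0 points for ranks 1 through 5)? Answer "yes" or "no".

no

Instant-runoff — R1 Marcus 54, Fatima 0, Sven 5, Hassan 32, Noah 52 (Fatima out); R2 Marcus 54, Sven 5, Hassan 32, Noah 52 (Sven out); R3 Marcus 59, Hassan 32, Noah 52 (Hassan out); R4 Marcus 59, Noah 84 (Noah winner). Winner: Noah.
Borda — scores: Marcus 451, Fatima 66, Sven 144, Hassan 366, Noah 403. Winner: Marcus.
The two methods disagree.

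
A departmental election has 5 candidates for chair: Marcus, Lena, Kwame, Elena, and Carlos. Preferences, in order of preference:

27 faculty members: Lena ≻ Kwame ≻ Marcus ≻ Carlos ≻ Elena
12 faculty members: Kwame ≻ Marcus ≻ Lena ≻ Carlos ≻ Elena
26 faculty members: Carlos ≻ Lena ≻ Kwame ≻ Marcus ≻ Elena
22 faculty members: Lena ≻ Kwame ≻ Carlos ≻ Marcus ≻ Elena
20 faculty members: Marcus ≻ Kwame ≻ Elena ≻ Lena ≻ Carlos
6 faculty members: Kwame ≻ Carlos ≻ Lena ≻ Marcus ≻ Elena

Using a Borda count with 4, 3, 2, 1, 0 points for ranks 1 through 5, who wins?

Kwame

Marcus: 27·2 + 12·3 + 26·1 + 22·1 + 20·4 + 6·1 = 224
Lena: 27·4 + 12·2 + 26·3 + 22·4 + 20·1 + 6·2 = 330
Kwame: 27·3 + 12·4 + 26·2 + 22·3 + 20·3 + 6·4 = 331
Elena: 27·0 + 12·0 + 26·0 + 22·0 + 20·2 + 6·0 = 40
Carlos: 27·1 + 12·1 + 26·4 + 22·2 + 20·0 + 6·3 = 205
Kwame has the highest Borda score (331).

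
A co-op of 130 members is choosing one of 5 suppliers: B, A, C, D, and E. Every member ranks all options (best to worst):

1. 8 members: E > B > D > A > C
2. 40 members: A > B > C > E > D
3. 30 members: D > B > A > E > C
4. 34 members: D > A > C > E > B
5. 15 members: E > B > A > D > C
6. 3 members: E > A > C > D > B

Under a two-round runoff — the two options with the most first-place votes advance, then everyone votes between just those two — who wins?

D

Round 1 first-place votes: B 0, A 40, C 0, D 64, E 26.
D and A advance.
Runoff: D is preferred to A by 72 voters; A by 58.
D wins the runoff.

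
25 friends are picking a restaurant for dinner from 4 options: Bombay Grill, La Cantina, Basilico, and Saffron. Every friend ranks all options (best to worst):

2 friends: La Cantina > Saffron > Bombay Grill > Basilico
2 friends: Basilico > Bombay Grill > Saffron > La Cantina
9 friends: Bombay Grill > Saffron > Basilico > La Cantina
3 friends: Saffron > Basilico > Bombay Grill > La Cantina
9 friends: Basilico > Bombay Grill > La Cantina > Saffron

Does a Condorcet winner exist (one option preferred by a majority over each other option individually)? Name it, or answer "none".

Checking pairwise contests:
Basilico beats Bombay Grill 14–11.
Bombay Grill beats La Cantina 23–2.
Saffron beats Basilico 14–11.
Bombay Grill beats Saffron 20–5.
Every option loses at least one head-to-head, so there is no Condorcet winner.

none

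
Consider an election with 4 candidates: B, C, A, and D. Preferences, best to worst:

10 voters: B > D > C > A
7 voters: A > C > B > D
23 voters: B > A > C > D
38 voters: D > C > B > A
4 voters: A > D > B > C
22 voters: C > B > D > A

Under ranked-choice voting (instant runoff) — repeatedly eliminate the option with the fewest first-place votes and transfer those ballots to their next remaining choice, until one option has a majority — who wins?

B

Round 1: B 33, C 22, A 11, D 38. Eliminate A.
Round 2: B 33, C 29, D 42. Eliminate C.
Round 3: B 62, D 42. B has a majority.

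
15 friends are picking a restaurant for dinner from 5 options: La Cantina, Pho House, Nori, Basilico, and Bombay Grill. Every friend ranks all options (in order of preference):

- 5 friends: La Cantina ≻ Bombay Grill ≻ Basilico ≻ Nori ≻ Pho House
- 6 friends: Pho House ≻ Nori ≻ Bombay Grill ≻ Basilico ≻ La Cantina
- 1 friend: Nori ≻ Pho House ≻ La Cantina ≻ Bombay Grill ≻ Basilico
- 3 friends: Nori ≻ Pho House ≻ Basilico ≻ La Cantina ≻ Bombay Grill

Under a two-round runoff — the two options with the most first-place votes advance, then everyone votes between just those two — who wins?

Pho House

Round 1 first-place votes: La Cantina 5, Pho House 6, Nori 4, Basilico 0, Bombay Grill 0.
Pho House and La Cantina advance.
Runoff: Pho House is preferred to La Cantina by 10 voters; La Cantina by 5.
Pho House wins the runoff.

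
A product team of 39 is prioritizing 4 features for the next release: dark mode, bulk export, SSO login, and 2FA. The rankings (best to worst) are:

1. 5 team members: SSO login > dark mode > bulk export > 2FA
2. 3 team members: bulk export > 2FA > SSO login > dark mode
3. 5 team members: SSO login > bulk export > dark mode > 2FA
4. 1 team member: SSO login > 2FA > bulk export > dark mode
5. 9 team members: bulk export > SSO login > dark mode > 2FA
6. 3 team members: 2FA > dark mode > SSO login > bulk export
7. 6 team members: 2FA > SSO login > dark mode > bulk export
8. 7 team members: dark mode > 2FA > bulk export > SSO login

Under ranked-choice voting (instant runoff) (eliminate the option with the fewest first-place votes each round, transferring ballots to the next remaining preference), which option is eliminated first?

dark mode

Round 1: dark mode 7, bulk export 12, SSO login 11, 2FA 9. Eliminate dark mode.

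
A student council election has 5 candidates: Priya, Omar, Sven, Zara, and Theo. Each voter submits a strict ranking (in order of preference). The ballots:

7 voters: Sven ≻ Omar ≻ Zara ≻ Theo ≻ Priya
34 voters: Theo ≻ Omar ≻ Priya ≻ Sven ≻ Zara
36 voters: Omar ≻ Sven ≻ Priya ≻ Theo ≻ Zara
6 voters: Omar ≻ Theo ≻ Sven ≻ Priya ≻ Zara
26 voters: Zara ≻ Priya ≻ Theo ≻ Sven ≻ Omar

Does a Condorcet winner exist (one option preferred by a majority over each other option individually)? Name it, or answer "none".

none

Checking pairwise contests:
Omar beats Priya 83–26.
Theo beats Omar 60–49.
Priya beats Sven 60–49.
Priya beats Zara 76–33.
Priya beats Theo 62–47.
Every option loses at least one head-to-head, so there is no Condorcet winner.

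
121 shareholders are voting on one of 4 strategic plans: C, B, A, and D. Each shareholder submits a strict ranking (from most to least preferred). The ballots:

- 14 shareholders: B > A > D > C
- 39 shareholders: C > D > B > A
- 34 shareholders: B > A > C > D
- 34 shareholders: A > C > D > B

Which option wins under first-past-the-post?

First-place votes: C 39, B 48, A 34, D 0.
B has the most first-place votes.

B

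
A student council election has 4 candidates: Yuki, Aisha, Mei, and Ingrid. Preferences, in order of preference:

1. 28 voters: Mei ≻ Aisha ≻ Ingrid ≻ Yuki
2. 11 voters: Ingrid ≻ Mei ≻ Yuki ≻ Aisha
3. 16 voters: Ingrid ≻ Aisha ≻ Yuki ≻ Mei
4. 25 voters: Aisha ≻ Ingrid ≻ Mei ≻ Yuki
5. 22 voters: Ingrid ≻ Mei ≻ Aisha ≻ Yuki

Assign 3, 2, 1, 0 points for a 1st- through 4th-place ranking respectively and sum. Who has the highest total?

Ingrid

Yuki: 28·0 + 11·1 + 16·1 + 25·0 + 22·0 = 27
Aisha: 28·2 + 11·0 + 16·2 + 25·3 + 22·1 = 185
Mei: 28·3 + 11·2 + 16·0 + 25·1 + 22·2 = 175
Ingrid: 28·1 + 11·3 + 16·3 + 25·2 + 22·3 = 225
Ingrid has the highest Borda score (225).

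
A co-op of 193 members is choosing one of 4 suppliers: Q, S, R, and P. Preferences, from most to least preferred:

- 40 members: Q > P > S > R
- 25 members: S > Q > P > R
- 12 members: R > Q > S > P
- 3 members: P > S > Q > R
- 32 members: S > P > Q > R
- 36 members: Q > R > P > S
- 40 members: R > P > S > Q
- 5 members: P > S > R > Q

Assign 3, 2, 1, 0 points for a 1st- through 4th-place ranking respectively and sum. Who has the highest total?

Q: 40·3 + 25·2 + 12·2 + 3·1 + 32·1 + 36·3 + 40·0 + 5·0 = 337
S: 40·1 + 25·3 + 12·1 + 3·2 + 32·3 + 36·0 + 40·1 + 5·2 = 279
R: 40·0 + 25·0 + 12·3 + 3·0 + 32·0 + 36·2 + 40·3 + 5·1 = 233
P: 40·2 + 25·1 + 12·0 + 3·3 + 32·2 + 36·1 + 40·2 + 5·3 = 309
Q has the highest Borda score (337).

Q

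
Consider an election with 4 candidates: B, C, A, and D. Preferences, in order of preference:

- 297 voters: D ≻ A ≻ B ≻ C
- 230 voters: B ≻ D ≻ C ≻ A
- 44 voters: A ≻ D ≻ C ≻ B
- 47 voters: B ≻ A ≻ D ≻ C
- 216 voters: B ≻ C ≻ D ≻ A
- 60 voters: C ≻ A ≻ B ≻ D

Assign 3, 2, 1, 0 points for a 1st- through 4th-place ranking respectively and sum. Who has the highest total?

B

B: 297·1 + 230·3 + 44·0 + 47·3 + 216·3 + 60·1 = 1836
C: 297·0 + 230·1 + 44·1 + 47·0 + 216·2 + 60·3 = 886
A: 297·2 + 230·0 + 44·3 + 47·2 + 216·0 + 60·2 = 940
D: 297·3 + 230·2 + 44·2 + 47·1 + 216·1 + 60·0 = 1702
B has the highest Borda score (1836).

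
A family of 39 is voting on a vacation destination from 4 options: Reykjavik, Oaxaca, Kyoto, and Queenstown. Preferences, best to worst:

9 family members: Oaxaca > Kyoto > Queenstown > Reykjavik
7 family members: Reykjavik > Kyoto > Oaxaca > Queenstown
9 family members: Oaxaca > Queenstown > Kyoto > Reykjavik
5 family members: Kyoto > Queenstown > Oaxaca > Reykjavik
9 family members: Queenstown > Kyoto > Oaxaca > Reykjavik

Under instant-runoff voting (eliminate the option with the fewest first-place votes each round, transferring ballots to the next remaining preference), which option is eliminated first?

Kyoto

Round 1: Reykjavik 7, Oaxaca 18, Kyoto 5, Queenstown 9. Eliminate Kyoto.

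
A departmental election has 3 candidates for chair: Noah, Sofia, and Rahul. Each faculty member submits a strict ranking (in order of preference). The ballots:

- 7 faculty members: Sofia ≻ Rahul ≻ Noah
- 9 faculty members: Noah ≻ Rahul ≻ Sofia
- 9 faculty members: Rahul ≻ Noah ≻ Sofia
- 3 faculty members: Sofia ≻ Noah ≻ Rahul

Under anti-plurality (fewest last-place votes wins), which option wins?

Rahul

Last-place votes: Noah 7, Sofia 18, Rahul 3.
Rahul is ranked last by the fewest voters, so Rahul wins.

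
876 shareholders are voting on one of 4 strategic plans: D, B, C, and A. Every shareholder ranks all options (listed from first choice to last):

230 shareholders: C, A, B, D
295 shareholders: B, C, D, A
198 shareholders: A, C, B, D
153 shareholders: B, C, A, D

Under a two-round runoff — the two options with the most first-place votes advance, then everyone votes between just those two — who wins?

Round 1 first-place votes: D 0, B 448, C 230, A 198.
B and C advance.
Runoff: B is preferred to C by 448 voters; C by 428.
B wins the runoff.

B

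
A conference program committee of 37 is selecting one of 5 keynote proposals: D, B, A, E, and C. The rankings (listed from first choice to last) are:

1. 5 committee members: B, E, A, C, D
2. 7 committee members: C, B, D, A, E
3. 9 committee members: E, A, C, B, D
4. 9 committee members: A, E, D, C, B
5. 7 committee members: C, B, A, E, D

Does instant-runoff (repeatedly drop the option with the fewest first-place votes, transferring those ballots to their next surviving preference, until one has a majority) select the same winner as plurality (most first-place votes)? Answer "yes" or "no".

no

Instant-runoff — R1 D 0, B 5, A 9, E 9, C 14 (D out); R2 B 5, A 9, E 9, C 14 (B out); R3 A 9, E 14, C 14 (A out); R4 E 23, C 14 (E winner). Winner: E.
Plurality — first-place votes: D 0, B 5, A 9, E 9, C 14. Winner: C.
The two methods disagree.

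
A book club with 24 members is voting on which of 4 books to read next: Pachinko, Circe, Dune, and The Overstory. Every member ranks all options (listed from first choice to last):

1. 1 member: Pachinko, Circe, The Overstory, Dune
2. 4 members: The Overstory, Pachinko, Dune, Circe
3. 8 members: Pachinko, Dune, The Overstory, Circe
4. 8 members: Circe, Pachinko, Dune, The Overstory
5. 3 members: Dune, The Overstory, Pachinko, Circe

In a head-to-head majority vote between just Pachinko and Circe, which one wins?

Voters preferring Pachinko to Circe: 16; preferring Circe to Pachinko: 8.
Pachinko wins the head-to-head.

Pachinko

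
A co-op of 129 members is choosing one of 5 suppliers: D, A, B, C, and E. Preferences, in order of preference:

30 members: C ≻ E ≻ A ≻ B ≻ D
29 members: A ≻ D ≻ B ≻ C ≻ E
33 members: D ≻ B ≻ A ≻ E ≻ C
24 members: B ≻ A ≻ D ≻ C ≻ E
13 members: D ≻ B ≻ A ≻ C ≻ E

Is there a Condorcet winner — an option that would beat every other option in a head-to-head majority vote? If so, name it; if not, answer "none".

none

Checking pairwise contests:
A beats D 83–46.
B beats A 70–59.
D beats B 75–54.
D beats C 99–30.
D beats E 99–30.
Every option loses at least one head-to-head, so there is no Condorcet winner.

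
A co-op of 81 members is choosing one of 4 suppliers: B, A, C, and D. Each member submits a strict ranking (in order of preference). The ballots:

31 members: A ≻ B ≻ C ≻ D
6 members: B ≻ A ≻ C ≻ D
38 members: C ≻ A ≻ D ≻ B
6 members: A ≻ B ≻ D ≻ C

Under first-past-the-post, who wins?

First-place votes: B 6, A 37, C 38, D 0.
C has the most first-place votes.

C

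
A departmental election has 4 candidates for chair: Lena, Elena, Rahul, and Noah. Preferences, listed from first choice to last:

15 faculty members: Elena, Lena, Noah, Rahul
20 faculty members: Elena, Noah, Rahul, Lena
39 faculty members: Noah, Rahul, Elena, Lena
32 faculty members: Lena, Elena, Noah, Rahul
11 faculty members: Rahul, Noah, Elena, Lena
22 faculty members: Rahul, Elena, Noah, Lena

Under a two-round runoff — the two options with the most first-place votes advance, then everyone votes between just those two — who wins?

Round 1 first-place votes: Lena 32, Elena 35, Rahul 33, Noah 39.
Noah and Elena advance.
Runoff: Noah is preferred to Elena by 50 voters; Elena by 89.
Elena wins the runoff.

Elena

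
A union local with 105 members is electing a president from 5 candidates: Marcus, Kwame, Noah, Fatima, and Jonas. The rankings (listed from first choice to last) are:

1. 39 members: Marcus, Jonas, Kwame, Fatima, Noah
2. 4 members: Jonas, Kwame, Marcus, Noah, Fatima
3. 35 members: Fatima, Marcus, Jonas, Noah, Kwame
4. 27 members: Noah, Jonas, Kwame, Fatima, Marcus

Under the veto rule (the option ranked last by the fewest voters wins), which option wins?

Jonas

Last-place votes: Marcus 27, Kwame 35, Noah 39, Fatima 4, Jonas 0.
Jonas is ranked last by the fewest voters, so Jonas wins.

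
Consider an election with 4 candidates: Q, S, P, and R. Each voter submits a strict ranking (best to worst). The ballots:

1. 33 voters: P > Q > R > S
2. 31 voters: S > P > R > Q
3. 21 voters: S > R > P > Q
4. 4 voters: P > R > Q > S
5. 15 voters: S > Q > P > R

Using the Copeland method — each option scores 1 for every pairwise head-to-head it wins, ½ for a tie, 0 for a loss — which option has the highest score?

S

Q: loses to S, P, and R → score 0.
S: beats Q, P, and R → score 3.
P: beats Q and R; loses to S → score 2.
R: beats Q; loses to S and P → score 1.
S has the best pairwise record.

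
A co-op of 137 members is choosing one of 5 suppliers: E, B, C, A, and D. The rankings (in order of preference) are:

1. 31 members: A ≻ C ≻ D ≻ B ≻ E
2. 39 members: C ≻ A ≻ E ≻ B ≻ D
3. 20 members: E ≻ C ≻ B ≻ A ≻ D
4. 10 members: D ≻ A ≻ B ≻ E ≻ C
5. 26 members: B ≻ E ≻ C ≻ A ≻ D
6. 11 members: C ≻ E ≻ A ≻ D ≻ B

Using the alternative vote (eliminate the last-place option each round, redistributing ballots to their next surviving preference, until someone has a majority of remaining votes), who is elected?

C

Round 1: E 20, B 26, C 50, A 31, D 10. Eliminate D.
Round 2: E 20, B 26, C 50, A 41. Eliminate E.
Round 3: B 26, C 70, A 41. C has a majority.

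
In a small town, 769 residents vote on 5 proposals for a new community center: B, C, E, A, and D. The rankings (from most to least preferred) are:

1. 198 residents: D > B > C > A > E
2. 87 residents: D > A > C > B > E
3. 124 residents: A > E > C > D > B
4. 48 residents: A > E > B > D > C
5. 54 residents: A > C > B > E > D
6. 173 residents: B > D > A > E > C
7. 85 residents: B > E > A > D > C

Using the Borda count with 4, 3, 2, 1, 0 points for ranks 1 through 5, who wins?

B: 198·3 + 87·1 + 124·0 + 48·2 + 54·2 + 173·4 + 85·4 = 1917
C: 198·2 + 87·2 + 124·2 + 48·0 + 54·3 + 173·0 + 85·0 = 980
E: 198·0 + 87·0 + 124·3 + 48·3 + 54·1 + 173·1 + 85·3 = 998
A: 198·1 + 87·3 + 124·4 + 48·4 + 54·4 + 173·2 + 85·2 = 1879
D: 198·4 + 87·4 + 124·1 + 48·1 + 54·0 + 173·3 + 85·1 = 1916
B has the highest Borda score (1917).

B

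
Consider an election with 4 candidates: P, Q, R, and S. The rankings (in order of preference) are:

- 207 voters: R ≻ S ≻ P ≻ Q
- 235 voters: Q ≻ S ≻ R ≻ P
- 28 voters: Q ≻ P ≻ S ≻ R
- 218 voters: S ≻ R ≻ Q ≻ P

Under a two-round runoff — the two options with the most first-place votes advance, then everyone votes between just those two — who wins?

S

Round 1 first-place votes: P 0, Q 263, R 207, S 218.
Q and S advance.
Runoff: Q is preferred to S by 263 voters; S by 425.
S wins the runoff.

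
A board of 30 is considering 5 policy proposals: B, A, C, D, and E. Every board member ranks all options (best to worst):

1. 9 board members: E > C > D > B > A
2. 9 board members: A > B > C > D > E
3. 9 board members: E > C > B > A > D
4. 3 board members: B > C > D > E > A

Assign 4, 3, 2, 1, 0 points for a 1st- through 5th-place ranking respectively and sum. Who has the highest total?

B: 9·1 + 9·3 + 9·2 + 3·4 = 66
A: 9·0 + 9·4 + 9·1 + 3·0 = 45
C: 9·3 + 9·2 + 9·3 + 3·3 = 81
D: 9·2 + 9·1 + 9·0 + 3·2 = 33
E: 9·4 + 9·0 + 9·4 + 3·1 = 75
C has the highest Borda score (81).

C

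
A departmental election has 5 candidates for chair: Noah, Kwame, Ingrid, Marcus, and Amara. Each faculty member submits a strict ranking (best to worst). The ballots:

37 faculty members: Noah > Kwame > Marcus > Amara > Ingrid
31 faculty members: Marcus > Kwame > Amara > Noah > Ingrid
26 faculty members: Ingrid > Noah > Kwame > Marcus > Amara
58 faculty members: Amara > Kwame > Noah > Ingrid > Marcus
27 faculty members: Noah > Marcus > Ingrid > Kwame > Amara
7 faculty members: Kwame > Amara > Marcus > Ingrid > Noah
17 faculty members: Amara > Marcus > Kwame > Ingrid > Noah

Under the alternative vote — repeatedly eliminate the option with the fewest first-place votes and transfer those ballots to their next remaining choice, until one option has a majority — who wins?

Round 1: Noah 64, Kwame 7, Ingrid 26, Marcus 31, Amara 75. Eliminate Kwame.
Round 2: Noah 64, Ingrid 26, Marcus 31, Amara 82. Eliminate Ingrid.
Round 3: Noah 90, Marcus 31, Amara 82. Eliminate Marcus.
Round 4: Noah 90, Amara 113. Amara has a majority.

Amara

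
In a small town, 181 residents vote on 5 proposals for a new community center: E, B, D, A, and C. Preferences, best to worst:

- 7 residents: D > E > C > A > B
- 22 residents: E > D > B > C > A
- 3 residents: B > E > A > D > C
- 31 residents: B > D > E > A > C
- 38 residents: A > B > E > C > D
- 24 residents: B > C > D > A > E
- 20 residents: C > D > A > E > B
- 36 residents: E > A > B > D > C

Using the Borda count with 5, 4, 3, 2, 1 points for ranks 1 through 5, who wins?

B

E: 7·4 + 22·5 + 3·4 + 31·3 + 38·3 + 24·1 + 20·2 + 36·5 = 601
B: 7·1 + 22·3 + 3·5 + 31·5 + 38·4 + 24·5 + 20·1 + 36·3 = 643
D: 7·5 + 22·4 + 3·2 + 31·4 + 38·1 + 24·3 + 20·4 + 36·2 = 515
A: 7·2 + 22·1 + 3·3 + 31·2 + 38·5 + 24·2 + 20·3 + 36·4 = 549
C: 7·3 + 22·2 + 3·1 + 31·1 + 38·2 + 24·4 + 20·5 + 36·1 = 407
B has the highest Borda score (643).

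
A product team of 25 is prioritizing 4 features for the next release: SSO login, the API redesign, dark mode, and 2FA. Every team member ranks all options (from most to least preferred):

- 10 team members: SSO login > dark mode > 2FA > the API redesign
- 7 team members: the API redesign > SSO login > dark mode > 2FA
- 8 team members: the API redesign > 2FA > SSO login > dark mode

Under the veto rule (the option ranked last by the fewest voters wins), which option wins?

Last-place votes: SSO login 0, the API redesign 10, dark mode 8, 2FA 7.
SSO login is ranked last by the fewest voters, so SSO login wins.

SSO login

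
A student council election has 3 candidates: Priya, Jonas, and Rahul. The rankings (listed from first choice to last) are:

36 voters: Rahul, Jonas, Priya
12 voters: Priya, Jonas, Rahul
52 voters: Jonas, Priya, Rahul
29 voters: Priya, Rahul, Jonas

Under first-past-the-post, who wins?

First-place votes: Priya 41, Jonas 52, Rahul 36.
Jonas has the most first-place votes.

Jonas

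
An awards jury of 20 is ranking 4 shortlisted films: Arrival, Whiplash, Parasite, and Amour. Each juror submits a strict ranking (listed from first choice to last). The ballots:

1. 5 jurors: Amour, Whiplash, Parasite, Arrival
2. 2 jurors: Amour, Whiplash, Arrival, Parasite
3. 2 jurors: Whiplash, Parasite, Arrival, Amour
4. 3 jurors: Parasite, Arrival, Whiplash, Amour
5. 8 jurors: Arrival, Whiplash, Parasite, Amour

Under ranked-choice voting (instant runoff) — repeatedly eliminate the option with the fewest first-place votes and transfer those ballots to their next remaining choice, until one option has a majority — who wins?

Arrival

Round 1: Arrival 8, Whiplash 2, Parasite 3, Amour 7. Eliminate Whiplash.
Round 2: Arrival 8, Parasite 5, Amour 7. Eliminate Parasite.
Round 3: Arrival 13, Amour 7. Arrival has a majority.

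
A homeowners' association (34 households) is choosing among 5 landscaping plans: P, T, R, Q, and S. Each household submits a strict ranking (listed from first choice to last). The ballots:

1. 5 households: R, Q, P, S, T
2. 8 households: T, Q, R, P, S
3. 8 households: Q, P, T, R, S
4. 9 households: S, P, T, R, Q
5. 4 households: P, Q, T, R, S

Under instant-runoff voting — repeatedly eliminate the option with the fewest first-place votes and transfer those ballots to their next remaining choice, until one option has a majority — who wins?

Round 1: P 4, T 8, R 5, Q 8, S 9. Eliminate P.
Round 2: T 8, R 5, Q 12, S 9. Eliminate R.
Round 3: T 8, Q 17, S 9. Eliminate T.
Round 4: Q 25, S 9. Q has a majority.

Q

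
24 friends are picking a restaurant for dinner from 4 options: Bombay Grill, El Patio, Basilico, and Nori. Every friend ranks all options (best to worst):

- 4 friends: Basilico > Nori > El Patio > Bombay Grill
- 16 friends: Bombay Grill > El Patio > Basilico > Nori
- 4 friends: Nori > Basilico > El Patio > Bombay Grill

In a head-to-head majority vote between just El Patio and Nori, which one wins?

El Patio

Voters preferring El Patio to Nori: 16; preferring Nori to El Patio: 8.
El Patio wins the head-to-head.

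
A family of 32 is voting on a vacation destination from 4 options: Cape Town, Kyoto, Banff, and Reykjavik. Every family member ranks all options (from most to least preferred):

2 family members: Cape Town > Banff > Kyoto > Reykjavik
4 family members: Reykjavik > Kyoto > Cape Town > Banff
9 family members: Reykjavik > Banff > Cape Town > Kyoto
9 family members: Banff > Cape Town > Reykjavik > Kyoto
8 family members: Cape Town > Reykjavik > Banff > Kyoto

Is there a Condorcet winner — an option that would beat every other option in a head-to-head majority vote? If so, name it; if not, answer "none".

Checking pairwise contests:
Banff beats Cape Town 18–14.
Cape Town beats Kyoto 28–4.
Reykjavik beats Banff 21–11.
Cape Town beats Reykjavik 19–13.
Every option loses at least one head-to-head, so there is no Condorcet winner.

none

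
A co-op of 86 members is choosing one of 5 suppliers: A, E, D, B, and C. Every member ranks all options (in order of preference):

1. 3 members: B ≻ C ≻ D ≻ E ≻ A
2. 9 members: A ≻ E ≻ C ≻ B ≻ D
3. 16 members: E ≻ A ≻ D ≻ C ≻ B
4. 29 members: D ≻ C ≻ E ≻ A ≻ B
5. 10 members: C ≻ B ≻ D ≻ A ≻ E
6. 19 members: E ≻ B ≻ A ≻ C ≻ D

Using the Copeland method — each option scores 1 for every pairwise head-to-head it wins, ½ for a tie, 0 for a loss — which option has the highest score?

E

A: beats D, B, and C; loses to E → score 3.
E: beats A, D, B, and C → score 4.
D: beats B and C; loses to A and E → score 2.
B: loses to A, E, D, and C → score 0.
C: beats B; loses to A, E, and D → score 1.
E has the best pairwise record.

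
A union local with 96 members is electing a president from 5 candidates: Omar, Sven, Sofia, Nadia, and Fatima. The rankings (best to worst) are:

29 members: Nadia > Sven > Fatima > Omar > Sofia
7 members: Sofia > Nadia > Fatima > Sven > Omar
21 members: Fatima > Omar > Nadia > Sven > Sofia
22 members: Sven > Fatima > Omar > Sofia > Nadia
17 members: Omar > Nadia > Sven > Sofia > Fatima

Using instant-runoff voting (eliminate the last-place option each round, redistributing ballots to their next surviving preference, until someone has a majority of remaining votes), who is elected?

Nadia

Round 1: Omar 17, Sven 22, Sofia 7, Nadia 29, Fatima 21. Eliminate Sofia.
Round 2: Omar 17, Sven 22, Nadia 36, Fatima 21. Eliminate Omar.
Round 3: Sven 22, Nadia 53, Fatima 21. Nadia has a majority.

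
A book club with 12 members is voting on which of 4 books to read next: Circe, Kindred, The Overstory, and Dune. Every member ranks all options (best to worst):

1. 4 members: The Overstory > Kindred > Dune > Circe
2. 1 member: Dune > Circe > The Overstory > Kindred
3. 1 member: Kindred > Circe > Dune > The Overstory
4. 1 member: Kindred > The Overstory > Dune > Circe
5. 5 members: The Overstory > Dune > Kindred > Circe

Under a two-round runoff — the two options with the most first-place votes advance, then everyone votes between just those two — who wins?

The Overstory

Round 1 first-place votes: Circe 0, Kindred 2, The Overstory 9, Dune 1.
The Overstory and Kindred advance.
Runoff: The Overstory is preferred to Kindred by 10 voters; Kindred by 2.
The Overstory wins the runoff.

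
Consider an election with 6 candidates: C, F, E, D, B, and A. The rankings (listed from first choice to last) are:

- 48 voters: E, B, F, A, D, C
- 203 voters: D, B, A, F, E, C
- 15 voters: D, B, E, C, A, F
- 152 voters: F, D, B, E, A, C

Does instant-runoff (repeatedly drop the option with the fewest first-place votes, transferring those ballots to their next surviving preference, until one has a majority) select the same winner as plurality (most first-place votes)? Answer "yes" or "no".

Instant-runoff — R1 C 0, F 152, E 48, D 218, B 0, A 0 (D winner). Winner: D.
Plurality — first-place votes: C 0, F 152, E 48, D 218, B 0, A 0. Winner: D.
The two methods agree.

yes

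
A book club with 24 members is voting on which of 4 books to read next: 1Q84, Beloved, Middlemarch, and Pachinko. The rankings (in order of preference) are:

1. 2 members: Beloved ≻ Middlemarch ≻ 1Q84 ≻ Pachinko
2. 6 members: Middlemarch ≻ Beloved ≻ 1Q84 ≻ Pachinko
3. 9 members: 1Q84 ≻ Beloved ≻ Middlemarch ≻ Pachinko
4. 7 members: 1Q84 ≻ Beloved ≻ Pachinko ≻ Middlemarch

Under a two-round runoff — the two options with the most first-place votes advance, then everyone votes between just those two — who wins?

1Q84

Round 1 first-place votes: 1Q84 16, Beloved 2, Middlemarch 6, Pachinko 0.
1Q84 and Middlemarch advance.
Runoff: 1Q84 is preferred to Middlemarch by 16 voters; Middlemarch by 8.
1Q84 wins the runoff.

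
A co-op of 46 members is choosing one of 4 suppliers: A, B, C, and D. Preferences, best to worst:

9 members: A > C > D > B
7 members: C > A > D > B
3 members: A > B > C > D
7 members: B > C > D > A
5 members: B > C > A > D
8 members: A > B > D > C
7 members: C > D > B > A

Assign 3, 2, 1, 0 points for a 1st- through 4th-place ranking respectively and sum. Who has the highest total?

A: 9·3 + 7·2 + 3·3 + 7·0 + 5·1 + 8·3 + 7·0 = 79
B: 9·0 + 7·0 + 3·2 + 7·3 + 5·3 + 8·2 + 7·1 = 65
C: 9·2 + 7·3 + 3·1 + 7·2 + 5·2 + 8·0 + 7·3 = 87
D: 9·1 + 7·1 + 3·0 + 7·1 + 5·0 + 8·1 + 7·2 = 45
C has the highest Borda score (87).

C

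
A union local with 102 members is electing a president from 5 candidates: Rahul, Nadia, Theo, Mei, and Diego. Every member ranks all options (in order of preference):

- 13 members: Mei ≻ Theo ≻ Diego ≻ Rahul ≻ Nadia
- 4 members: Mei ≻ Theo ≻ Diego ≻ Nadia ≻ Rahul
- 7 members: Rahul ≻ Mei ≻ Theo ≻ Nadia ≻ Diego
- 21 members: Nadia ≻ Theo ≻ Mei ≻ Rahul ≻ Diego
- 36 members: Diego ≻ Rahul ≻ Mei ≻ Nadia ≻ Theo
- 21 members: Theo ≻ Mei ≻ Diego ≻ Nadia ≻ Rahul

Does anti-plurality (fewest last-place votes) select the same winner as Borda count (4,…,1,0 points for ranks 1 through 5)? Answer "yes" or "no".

yes

Anti-plurality — last-place votes: Rahul 25, Nadia 13, Theo 36, Mei 0, Diego 28. Winner: Mei.
Borda — scores: Rahul 170, Nadia 152, Theo 212, Mei 266, Diego 220. Winner: Mei.
The two methods agree.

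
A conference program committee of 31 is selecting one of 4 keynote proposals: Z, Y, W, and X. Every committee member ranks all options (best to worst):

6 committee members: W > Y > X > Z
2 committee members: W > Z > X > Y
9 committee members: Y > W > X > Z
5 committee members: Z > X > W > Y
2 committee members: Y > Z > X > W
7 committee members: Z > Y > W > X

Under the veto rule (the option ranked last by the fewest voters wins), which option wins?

W

Last-place votes: Z 15, Y 7, W 2, X 7.
W is ranked last by the fewest voters, so W wins.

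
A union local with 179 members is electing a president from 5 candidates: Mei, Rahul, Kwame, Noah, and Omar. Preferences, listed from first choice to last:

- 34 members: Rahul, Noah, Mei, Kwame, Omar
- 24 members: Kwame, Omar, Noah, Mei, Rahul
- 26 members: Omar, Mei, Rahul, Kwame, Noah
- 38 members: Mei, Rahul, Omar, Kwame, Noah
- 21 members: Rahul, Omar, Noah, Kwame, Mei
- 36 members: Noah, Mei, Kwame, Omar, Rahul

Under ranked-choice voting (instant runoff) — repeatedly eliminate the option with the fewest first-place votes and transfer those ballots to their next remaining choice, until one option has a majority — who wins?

Mei

Round 1: Mei 38, Rahul 55, Kwame 24, Noah 36, Omar 26. Eliminate Kwame.
Round 2: Mei 38, Rahul 55, Noah 36, Omar 50. Eliminate Noah.
Round 3: Mei 74, Rahul 55, Omar 50. Eliminate Omar.
Round 4: Mei 124, Rahul 55. Mei has a majority.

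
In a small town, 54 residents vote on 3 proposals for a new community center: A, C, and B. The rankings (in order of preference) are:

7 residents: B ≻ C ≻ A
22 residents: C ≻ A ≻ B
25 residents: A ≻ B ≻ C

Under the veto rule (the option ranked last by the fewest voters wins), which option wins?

A

Last-place votes: A 7, C 25, B 22.
A is ranked last by the fewest voters, so A wins.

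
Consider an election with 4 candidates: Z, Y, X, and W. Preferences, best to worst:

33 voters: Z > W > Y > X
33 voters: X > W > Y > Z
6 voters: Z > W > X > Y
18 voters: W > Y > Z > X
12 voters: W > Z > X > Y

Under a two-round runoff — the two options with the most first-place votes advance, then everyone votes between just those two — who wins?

Round 1 first-place votes: Z 39, Y 0, X 33, W 30.
Z and X advance.
Runoff: Z is preferred to X by 69 voters; X by 33.
Z wins the runoff.

Z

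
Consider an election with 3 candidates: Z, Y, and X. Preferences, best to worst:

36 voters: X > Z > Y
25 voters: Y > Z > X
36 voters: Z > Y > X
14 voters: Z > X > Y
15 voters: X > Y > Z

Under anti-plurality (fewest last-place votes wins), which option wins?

Last-place votes: Z 15, Y 50, X 61.
Z is ranked last by the fewest voters, so Z wins.

Z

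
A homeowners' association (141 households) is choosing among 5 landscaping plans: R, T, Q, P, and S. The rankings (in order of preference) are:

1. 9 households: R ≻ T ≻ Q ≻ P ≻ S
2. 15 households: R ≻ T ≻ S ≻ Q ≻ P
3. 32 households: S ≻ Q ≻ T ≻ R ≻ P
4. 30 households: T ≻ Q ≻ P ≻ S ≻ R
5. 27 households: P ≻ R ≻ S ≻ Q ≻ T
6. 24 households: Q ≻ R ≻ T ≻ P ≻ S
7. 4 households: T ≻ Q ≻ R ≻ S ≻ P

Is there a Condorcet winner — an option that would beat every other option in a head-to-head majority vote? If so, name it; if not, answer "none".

Checking pairwise contests:
Q beats R 90–51.
R beats T 75–66.
S beats Q 74–67.
R beats P 84–57.
R beats S 79–62.
Every option loses at least one head-to-head, so there is no Condorcet winner.

none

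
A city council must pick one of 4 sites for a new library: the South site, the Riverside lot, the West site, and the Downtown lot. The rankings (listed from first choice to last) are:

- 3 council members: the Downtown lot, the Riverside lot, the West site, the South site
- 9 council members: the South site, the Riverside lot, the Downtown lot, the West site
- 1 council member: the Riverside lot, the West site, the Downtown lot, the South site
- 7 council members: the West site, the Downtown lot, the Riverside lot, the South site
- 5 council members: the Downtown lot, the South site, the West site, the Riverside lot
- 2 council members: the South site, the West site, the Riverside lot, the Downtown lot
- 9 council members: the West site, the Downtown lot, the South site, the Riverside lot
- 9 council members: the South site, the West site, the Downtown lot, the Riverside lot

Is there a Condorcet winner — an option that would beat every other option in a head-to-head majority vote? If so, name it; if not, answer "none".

Checking pairwise contests:
the Downtown lot beats the South site 25–20.
the South site beats the Riverside lot 34–11.
the South site beats the West site 25–20.
the West site beats the Downtown lot 28–17.
Every option loses at least one head-to-head, so there is no Condorcet winner.

none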